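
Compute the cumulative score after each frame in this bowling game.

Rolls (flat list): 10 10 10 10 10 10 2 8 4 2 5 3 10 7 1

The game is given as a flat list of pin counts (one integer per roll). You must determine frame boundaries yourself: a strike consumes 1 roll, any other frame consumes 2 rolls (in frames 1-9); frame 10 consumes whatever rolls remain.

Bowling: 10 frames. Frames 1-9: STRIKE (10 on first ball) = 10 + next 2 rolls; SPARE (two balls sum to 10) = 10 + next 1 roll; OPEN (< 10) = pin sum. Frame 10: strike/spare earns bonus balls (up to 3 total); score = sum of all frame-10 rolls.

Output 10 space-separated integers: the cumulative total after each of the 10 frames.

Answer: 30 60 90 120 142 162 176 182 190 208

Derivation:
Frame 1: STRIKE. 10 + next two rolls (10+10) = 30. Cumulative: 30
Frame 2: STRIKE. 10 + next two rolls (10+10) = 30. Cumulative: 60
Frame 3: STRIKE. 10 + next two rolls (10+10) = 30. Cumulative: 90
Frame 4: STRIKE. 10 + next two rolls (10+10) = 30. Cumulative: 120
Frame 5: STRIKE. 10 + next two rolls (10+2) = 22. Cumulative: 142
Frame 6: STRIKE. 10 + next two rolls (2+8) = 20. Cumulative: 162
Frame 7: SPARE (2+8=10). 10 + next roll (4) = 14. Cumulative: 176
Frame 8: OPEN (4+2=6). Cumulative: 182
Frame 9: OPEN (5+3=8). Cumulative: 190
Frame 10: STRIKE. Sum of all frame-10 rolls (10+7+1) = 18. Cumulative: 208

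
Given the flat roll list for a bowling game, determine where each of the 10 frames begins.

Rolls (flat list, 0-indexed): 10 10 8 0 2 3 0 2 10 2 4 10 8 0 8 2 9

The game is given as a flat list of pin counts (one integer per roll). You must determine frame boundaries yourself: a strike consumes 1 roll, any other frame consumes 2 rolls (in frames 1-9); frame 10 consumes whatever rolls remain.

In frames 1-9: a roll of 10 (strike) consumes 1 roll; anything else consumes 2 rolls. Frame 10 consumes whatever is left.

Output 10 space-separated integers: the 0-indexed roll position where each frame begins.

Frame 1 starts at roll index 0: roll=10 (strike), consumes 1 roll
Frame 2 starts at roll index 1: roll=10 (strike), consumes 1 roll
Frame 3 starts at roll index 2: rolls=8,0 (sum=8), consumes 2 rolls
Frame 4 starts at roll index 4: rolls=2,3 (sum=5), consumes 2 rolls
Frame 5 starts at roll index 6: rolls=0,2 (sum=2), consumes 2 rolls
Frame 6 starts at roll index 8: roll=10 (strike), consumes 1 roll
Frame 7 starts at roll index 9: rolls=2,4 (sum=6), consumes 2 rolls
Frame 8 starts at roll index 11: roll=10 (strike), consumes 1 roll
Frame 9 starts at roll index 12: rolls=8,0 (sum=8), consumes 2 rolls
Frame 10 starts at roll index 14: 3 remaining rolls

Answer: 0 1 2 4 6 8 9 11 12 14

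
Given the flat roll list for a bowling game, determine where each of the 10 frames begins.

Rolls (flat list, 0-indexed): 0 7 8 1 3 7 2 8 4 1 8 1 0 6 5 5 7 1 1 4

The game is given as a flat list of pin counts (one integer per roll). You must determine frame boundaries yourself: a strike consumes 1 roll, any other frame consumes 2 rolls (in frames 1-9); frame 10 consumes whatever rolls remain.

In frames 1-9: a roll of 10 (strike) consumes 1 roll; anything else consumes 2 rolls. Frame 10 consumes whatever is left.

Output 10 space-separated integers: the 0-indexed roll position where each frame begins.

Answer: 0 2 4 6 8 10 12 14 16 18

Derivation:
Frame 1 starts at roll index 0: rolls=0,7 (sum=7), consumes 2 rolls
Frame 2 starts at roll index 2: rolls=8,1 (sum=9), consumes 2 rolls
Frame 3 starts at roll index 4: rolls=3,7 (sum=10), consumes 2 rolls
Frame 4 starts at roll index 6: rolls=2,8 (sum=10), consumes 2 rolls
Frame 5 starts at roll index 8: rolls=4,1 (sum=5), consumes 2 rolls
Frame 6 starts at roll index 10: rolls=8,1 (sum=9), consumes 2 rolls
Frame 7 starts at roll index 12: rolls=0,6 (sum=6), consumes 2 rolls
Frame 8 starts at roll index 14: rolls=5,5 (sum=10), consumes 2 rolls
Frame 9 starts at roll index 16: rolls=7,1 (sum=8), consumes 2 rolls
Frame 10 starts at roll index 18: 2 remaining rolls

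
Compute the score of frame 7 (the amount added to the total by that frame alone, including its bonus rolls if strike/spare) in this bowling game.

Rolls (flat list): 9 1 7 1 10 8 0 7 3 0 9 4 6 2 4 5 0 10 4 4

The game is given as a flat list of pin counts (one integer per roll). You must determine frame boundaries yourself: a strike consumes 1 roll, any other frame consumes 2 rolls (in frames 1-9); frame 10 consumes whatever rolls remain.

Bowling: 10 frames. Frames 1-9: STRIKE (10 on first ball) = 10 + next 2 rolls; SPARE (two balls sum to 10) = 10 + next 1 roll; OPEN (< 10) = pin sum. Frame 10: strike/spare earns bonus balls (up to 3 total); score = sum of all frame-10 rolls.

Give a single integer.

Frame 1: SPARE (9+1=10). 10 + next roll (7) = 17. Cumulative: 17
Frame 2: OPEN (7+1=8). Cumulative: 25
Frame 3: STRIKE. 10 + next two rolls (8+0) = 18. Cumulative: 43
Frame 4: OPEN (8+0=8). Cumulative: 51
Frame 5: SPARE (7+3=10). 10 + next roll (0) = 10. Cumulative: 61
Frame 6: OPEN (0+9=9). Cumulative: 70
Frame 7: SPARE (4+6=10). 10 + next roll (2) = 12. Cumulative: 82
Frame 8: OPEN (2+4=6). Cumulative: 88
Frame 9: OPEN (5+0=5). Cumulative: 93

Answer: 12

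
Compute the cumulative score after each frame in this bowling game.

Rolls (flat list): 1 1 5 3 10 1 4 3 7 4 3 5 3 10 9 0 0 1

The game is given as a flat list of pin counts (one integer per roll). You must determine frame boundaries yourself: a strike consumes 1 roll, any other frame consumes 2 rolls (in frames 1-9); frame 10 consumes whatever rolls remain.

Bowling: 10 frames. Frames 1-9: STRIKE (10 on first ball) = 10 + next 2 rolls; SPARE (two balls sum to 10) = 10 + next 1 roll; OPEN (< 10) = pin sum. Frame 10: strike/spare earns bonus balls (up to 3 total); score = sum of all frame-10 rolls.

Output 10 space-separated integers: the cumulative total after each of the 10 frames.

Frame 1: OPEN (1+1=2). Cumulative: 2
Frame 2: OPEN (5+3=8). Cumulative: 10
Frame 3: STRIKE. 10 + next two rolls (1+4) = 15. Cumulative: 25
Frame 4: OPEN (1+4=5). Cumulative: 30
Frame 5: SPARE (3+7=10). 10 + next roll (4) = 14. Cumulative: 44
Frame 6: OPEN (4+3=7). Cumulative: 51
Frame 7: OPEN (5+3=8). Cumulative: 59
Frame 8: STRIKE. 10 + next two rolls (9+0) = 19. Cumulative: 78
Frame 9: OPEN (9+0=9). Cumulative: 87
Frame 10: OPEN. Sum of all frame-10 rolls (0+1) = 1. Cumulative: 88

Answer: 2 10 25 30 44 51 59 78 87 88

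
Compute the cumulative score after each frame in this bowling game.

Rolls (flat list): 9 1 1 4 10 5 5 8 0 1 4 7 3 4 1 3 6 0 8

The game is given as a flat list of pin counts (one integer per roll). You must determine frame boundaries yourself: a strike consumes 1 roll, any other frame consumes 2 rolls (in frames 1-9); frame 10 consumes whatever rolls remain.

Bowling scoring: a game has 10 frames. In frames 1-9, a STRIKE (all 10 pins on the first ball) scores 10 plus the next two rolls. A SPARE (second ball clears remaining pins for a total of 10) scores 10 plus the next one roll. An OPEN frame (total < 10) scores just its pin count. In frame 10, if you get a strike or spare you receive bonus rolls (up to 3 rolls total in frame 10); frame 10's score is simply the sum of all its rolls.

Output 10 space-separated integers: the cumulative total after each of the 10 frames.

Answer: 11 16 36 54 62 67 81 86 95 103

Derivation:
Frame 1: SPARE (9+1=10). 10 + next roll (1) = 11. Cumulative: 11
Frame 2: OPEN (1+4=5). Cumulative: 16
Frame 3: STRIKE. 10 + next two rolls (5+5) = 20. Cumulative: 36
Frame 4: SPARE (5+5=10). 10 + next roll (8) = 18. Cumulative: 54
Frame 5: OPEN (8+0=8). Cumulative: 62
Frame 6: OPEN (1+4=5). Cumulative: 67
Frame 7: SPARE (7+3=10). 10 + next roll (4) = 14. Cumulative: 81
Frame 8: OPEN (4+1=5). Cumulative: 86
Frame 9: OPEN (3+6=9). Cumulative: 95
Frame 10: OPEN. Sum of all frame-10 rolls (0+8) = 8. Cumulative: 103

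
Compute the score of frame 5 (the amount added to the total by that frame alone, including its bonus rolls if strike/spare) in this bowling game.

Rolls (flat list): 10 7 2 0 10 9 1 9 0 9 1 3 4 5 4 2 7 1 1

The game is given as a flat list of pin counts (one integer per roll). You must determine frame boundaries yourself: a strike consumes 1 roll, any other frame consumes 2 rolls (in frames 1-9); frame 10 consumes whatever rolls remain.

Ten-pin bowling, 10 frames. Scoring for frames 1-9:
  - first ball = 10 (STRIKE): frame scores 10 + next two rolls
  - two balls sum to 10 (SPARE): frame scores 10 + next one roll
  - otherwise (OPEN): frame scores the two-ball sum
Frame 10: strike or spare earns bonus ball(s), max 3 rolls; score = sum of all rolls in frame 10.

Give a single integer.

Answer: 9

Derivation:
Frame 1: STRIKE. 10 + next two rolls (7+2) = 19. Cumulative: 19
Frame 2: OPEN (7+2=9). Cumulative: 28
Frame 3: SPARE (0+10=10). 10 + next roll (9) = 19. Cumulative: 47
Frame 4: SPARE (9+1=10). 10 + next roll (9) = 19. Cumulative: 66
Frame 5: OPEN (9+0=9). Cumulative: 75
Frame 6: SPARE (9+1=10). 10 + next roll (3) = 13. Cumulative: 88
Frame 7: OPEN (3+4=7). Cumulative: 95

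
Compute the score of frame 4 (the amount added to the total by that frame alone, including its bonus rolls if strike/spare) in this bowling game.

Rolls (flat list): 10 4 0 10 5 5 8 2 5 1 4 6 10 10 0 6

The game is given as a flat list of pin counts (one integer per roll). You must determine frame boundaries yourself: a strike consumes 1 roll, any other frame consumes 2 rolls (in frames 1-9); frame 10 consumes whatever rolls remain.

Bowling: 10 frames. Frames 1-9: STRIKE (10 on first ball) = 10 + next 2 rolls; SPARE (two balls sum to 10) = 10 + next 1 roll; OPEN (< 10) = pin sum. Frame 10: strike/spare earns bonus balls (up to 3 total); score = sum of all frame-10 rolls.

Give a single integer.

Frame 1: STRIKE. 10 + next two rolls (4+0) = 14. Cumulative: 14
Frame 2: OPEN (4+0=4). Cumulative: 18
Frame 3: STRIKE. 10 + next two rolls (5+5) = 20. Cumulative: 38
Frame 4: SPARE (5+5=10). 10 + next roll (8) = 18. Cumulative: 56
Frame 5: SPARE (8+2=10). 10 + next roll (5) = 15. Cumulative: 71
Frame 6: OPEN (5+1=6). Cumulative: 77

Answer: 18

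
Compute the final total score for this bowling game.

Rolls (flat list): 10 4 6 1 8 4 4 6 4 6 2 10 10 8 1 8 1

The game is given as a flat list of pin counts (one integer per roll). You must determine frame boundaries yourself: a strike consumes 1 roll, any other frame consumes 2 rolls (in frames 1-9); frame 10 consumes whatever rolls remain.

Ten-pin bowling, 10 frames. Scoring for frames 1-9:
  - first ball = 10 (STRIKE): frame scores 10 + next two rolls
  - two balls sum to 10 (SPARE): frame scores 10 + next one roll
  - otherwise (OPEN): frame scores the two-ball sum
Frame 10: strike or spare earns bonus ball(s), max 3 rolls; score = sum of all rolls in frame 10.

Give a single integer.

Answer: 137

Derivation:
Frame 1: STRIKE. 10 + next two rolls (4+6) = 20. Cumulative: 20
Frame 2: SPARE (4+6=10). 10 + next roll (1) = 11. Cumulative: 31
Frame 3: OPEN (1+8=9). Cumulative: 40
Frame 4: OPEN (4+4=8). Cumulative: 48
Frame 5: SPARE (6+4=10). 10 + next roll (6) = 16. Cumulative: 64
Frame 6: OPEN (6+2=8). Cumulative: 72
Frame 7: STRIKE. 10 + next two rolls (10+8) = 28. Cumulative: 100
Frame 8: STRIKE. 10 + next two rolls (8+1) = 19. Cumulative: 119
Frame 9: OPEN (8+1=9). Cumulative: 128
Frame 10: OPEN. Sum of all frame-10 rolls (8+1) = 9. Cumulative: 137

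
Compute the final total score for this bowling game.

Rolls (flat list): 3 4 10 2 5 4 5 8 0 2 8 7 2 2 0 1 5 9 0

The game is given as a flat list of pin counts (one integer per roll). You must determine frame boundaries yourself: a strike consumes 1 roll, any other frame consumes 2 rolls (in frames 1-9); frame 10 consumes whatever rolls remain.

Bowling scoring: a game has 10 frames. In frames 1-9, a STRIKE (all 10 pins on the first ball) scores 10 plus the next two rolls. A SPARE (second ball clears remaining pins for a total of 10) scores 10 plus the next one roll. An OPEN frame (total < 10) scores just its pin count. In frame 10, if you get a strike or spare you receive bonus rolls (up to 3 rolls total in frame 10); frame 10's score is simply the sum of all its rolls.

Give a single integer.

Frame 1: OPEN (3+4=7). Cumulative: 7
Frame 2: STRIKE. 10 + next two rolls (2+5) = 17. Cumulative: 24
Frame 3: OPEN (2+5=7). Cumulative: 31
Frame 4: OPEN (4+5=9). Cumulative: 40
Frame 5: OPEN (8+0=8). Cumulative: 48
Frame 6: SPARE (2+8=10). 10 + next roll (7) = 17. Cumulative: 65
Frame 7: OPEN (7+2=9). Cumulative: 74
Frame 8: OPEN (2+0=2). Cumulative: 76
Frame 9: OPEN (1+5=6). Cumulative: 82
Frame 10: OPEN. Sum of all frame-10 rolls (9+0) = 9. Cumulative: 91

Answer: 91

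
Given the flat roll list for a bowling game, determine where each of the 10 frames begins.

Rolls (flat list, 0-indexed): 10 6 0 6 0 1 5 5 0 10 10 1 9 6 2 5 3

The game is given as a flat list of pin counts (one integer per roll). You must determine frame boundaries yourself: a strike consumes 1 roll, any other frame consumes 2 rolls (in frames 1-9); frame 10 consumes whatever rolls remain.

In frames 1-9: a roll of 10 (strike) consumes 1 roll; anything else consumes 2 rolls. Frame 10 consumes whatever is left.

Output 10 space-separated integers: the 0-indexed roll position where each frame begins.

Frame 1 starts at roll index 0: roll=10 (strike), consumes 1 roll
Frame 2 starts at roll index 1: rolls=6,0 (sum=6), consumes 2 rolls
Frame 3 starts at roll index 3: rolls=6,0 (sum=6), consumes 2 rolls
Frame 4 starts at roll index 5: rolls=1,5 (sum=6), consumes 2 rolls
Frame 5 starts at roll index 7: rolls=5,0 (sum=5), consumes 2 rolls
Frame 6 starts at roll index 9: roll=10 (strike), consumes 1 roll
Frame 7 starts at roll index 10: roll=10 (strike), consumes 1 roll
Frame 8 starts at roll index 11: rolls=1,9 (sum=10), consumes 2 rolls
Frame 9 starts at roll index 13: rolls=6,2 (sum=8), consumes 2 rolls
Frame 10 starts at roll index 15: 2 remaining rolls

Answer: 0 1 3 5 7 9 10 11 13 15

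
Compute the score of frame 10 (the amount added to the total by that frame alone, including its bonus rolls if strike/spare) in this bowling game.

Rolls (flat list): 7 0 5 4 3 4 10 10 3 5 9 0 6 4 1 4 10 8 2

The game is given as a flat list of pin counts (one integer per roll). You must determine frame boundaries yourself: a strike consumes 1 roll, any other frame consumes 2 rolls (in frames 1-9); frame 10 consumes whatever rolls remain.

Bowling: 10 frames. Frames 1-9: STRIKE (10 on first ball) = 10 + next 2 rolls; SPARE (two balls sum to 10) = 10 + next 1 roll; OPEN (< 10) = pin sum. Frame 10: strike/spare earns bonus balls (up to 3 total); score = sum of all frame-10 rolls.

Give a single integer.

Answer: 20

Derivation:
Frame 1: OPEN (7+0=7). Cumulative: 7
Frame 2: OPEN (5+4=9). Cumulative: 16
Frame 3: OPEN (3+4=7). Cumulative: 23
Frame 4: STRIKE. 10 + next two rolls (10+3) = 23. Cumulative: 46
Frame 5: STRIKE. 10 + next two rolls (3+5) = 18. Cumulative: 64
Frame 6: OPEN (3+5=8). Cumulative: 72
Frame 7: OPEN (9+0=9). Cumulative: 81
Frame 8: SPARE (6+4=10). 10 + next roll (1) = 11. Cumulative: 92
Frame 9: OPEN (1+4=5). Cumulative: 97
Frame 10: STRIKE. Sum of all frame-10 rolls (10+8+2) = 20. Cumulative: 117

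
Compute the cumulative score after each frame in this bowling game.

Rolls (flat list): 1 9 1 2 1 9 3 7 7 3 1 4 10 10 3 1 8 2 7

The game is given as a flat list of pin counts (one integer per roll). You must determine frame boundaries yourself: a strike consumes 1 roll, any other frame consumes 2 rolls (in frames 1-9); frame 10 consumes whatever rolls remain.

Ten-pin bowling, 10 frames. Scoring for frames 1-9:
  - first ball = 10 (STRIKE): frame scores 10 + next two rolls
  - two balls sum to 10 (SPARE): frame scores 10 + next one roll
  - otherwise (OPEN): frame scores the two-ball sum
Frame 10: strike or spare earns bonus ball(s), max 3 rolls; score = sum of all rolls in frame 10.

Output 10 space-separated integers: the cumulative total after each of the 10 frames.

Frame 1: SPARE (1+9=10). 10 + next roll (1) = 11. Cumulative: 11
Frame 2: OPEN (1+2=3). Cumulative: 14
Frame 3: SPARE (1+9=10). 10 + next roll (3) = 13. Cumulative: 27
Frame 4: SPARE (3+7=10). 10 + next roll (7) = 17. Cumulative: 44
Frame 5: SPARE (7+3=10). 10 + next roll (1) = 11. Cumulative: 55
Frame 6: OPEN (1+4=5). Cumulative: 60
Frame 7: STRIKE. 10 + next two rolls (10+3) = 23. Cumulative: 83
Frame 8: STRIKE. 10 + next two rolls (3+1) = 14. Cumulative: 97
Frame 9: OPEN (3+1=4). Cumulative: 101
Frame 10: SPARE. Sum of all frame-10 rolls (8+2+7) = 17. Cumulative: 118

Answer: 11 14 27 44 55 60 83 97 101 118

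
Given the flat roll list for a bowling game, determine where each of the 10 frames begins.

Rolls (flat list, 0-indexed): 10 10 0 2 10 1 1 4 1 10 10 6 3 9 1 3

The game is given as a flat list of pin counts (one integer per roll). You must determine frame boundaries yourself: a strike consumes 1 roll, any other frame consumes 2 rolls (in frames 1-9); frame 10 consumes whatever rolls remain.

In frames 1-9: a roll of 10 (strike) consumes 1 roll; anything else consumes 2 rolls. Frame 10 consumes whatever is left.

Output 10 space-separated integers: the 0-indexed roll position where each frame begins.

Answer: 0 1 2 4 5 7 9 10 11 13

Derivation:
Frame 1 starts at roll index 0: roll=10 (strike), consumes 1 roll
Frame 2 starts at roll index 1: roll=10 (strike), consumes 1 roll
Frame 3 starts at roll index 2: rolls=0,2 (sum=2), consumes 2 rolls
Frame 4 starts at roll index 4: roll=10 (strike), consumes 1 roll
Frame 5 starts at roll index 5: rolls=1,1 (sum=2), consumes 2 rolls
Frame 6 starts at roll index 7: rolls=4,1 (sum=5), consumes 2 rolls
Frame 7 starts at roll index 9: roll=10 (strike), consumes 1 roll
Frame 8 starts at roll index 10: roll=10 (strike), consumes 1 roll
Frame 9 starts at roll index 11: rolls=6,3 (sum=9), consumes 2 rolls
Frame 10 starts at roll index 13: 3 remaining rolls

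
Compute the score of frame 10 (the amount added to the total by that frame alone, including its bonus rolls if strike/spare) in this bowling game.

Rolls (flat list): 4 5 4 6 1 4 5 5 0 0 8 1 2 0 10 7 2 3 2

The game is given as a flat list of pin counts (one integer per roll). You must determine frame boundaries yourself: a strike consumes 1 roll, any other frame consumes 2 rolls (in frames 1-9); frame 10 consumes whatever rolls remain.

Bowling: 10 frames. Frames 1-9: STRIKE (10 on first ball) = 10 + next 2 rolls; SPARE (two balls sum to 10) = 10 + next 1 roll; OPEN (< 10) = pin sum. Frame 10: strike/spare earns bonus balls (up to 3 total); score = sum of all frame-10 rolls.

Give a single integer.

Frame 1: OPEN (4+5=9). Cumulative: 9
Frame 2: SPARE (4+6=10). 10 + next roll (1) = 11. Cumulative: 20
Frame 3: OPEN (1+4=5). Cumulative: 25
Frame 4: SPARE (5+5=10). 10 + next roll (0) = 10. Cumulative: 35
Frame 5: OPEN (0+0=0). Cumulative: 35
Frame 6: OPEN (8+1=9). Cumulative: 44
Frame 7: OPEN (2+0=2). Cumulative: 46
Frame 8: STRIKE. 10 + next two rolls (7+2) = 19. Cumulative: 65
Frame 9: OPEN (7+2=9). Cumulative: 74
Frame 10: OPEN. Sum of all frame-10 rolls (3+2) = 5. Cumulative: 79

Answer: 5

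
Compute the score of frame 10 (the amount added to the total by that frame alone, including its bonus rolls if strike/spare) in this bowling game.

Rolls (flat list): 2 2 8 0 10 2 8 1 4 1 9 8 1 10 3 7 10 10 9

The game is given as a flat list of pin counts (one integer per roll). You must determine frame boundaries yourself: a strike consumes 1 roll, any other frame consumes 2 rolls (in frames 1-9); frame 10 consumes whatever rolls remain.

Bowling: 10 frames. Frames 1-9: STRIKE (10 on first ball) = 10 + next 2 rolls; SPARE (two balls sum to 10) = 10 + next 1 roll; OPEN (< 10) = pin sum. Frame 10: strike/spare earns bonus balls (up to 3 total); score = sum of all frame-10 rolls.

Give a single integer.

Frame 1: OPEN (2+2=4). Cumulative: 4
Frame 2: OPEN (8+0=8). Cumulative: 12
Frame 3: STRIKE. 10 + next two rolls (2+8) = 20. Cumulative: 32
Frame 4: SPARE (2+8=10). 10 + next roll (1) = 11. Cumulative: 43
Frame 5: OPEN (1+4=5). Cumulative: 48
Frame 6: SPARE (1+9=10). 10 + next roll (8) = 18. Cumulative: 66
Frame 7: OPEN (8+1=9). Cumulative: 75
Frame 8: STRIKE. 10 + next two rolls (3+7) = 20. Cumulative: 95
Frame 9: SPARE (3+7=10). 10 + next roll (10) = 20. Cumulative: 115
Frame 10: STRIKE. Sum of all frame-10 rolls (10+10+9) = 29. Cumulative: 144

Answer: 29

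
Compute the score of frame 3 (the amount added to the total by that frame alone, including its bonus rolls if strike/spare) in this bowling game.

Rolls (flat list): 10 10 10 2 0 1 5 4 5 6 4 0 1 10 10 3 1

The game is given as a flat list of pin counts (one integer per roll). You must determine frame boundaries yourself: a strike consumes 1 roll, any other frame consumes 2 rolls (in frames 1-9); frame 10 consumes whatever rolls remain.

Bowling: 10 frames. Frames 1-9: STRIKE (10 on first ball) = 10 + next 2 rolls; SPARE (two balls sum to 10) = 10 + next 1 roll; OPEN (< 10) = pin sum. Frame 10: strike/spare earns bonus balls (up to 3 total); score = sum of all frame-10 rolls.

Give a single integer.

Answer: 12

Derivation:
Frame 1: STRIKE. 10 + next two rolls (10+10) = 30. Cumulative: 30
Frame 2: STRIKE. 10 + next two rolls (10+2) = 22. Cumulative: 52
Frame 3: STRIKE. 10 + next two rolls (2+0) = 12. Cumulative: 64
Frame 4: OPEN (2+0=2). Cumulative: 66
Frame 5: OPEN (1+5=6). Cumulative: 72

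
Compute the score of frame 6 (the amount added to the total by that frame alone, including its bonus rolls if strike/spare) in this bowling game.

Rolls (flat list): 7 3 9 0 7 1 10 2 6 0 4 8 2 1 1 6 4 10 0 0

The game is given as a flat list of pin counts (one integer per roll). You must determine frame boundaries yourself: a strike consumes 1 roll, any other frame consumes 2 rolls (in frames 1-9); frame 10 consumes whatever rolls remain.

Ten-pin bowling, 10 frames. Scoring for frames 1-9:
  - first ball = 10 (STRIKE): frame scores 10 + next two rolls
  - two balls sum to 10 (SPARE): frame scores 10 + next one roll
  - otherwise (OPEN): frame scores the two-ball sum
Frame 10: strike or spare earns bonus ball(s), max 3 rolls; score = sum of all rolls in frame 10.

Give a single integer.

Frame 1: SPARE (7+3=10). 10 + next roll (9) = 19. Cumulative: 19
Frame 2: OPEN (9+0=9). Cumulative: 28
Frame 3: OPEN (7+1=8). Cumulative: 36
Frame 4: STRIKE. 10 + next two rolls (2+6) = 18. Cumulative: 54
Frame 5: OPEN (2+6=8). Cumulative: 62
Frame 6: OPEN (0+4=4). Cumulative: 66
Frame 7: SPARE (8+2=10). 10 + next roll (1) = 11. Cumulative: 77
Frame 8: OPEN (1+1=2). Cumulative: 79

Answer: 4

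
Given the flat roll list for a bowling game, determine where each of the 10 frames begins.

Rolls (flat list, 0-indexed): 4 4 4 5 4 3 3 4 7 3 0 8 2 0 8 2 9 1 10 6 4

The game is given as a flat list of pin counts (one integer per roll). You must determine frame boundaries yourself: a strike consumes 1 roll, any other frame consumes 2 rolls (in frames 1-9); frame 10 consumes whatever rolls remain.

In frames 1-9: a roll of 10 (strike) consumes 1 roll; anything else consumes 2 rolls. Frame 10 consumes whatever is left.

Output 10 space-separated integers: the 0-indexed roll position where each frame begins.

Answer: 0 2 4 6 8 10 12 14 16 18

Derivation:
Frame 1 starts at roll index 0: rolls=4,4 (sum=8), consumes 2 rolls
Frame 2 starts at roll index 2: rolls=4,5 (sum=9), consumes 2 rolls
Frame 3 starts at roll index 4: rolls=4,3 (sum=7), consumes 2 rolls
Frame 4 starts at roll index 6: rolls=3,4 (sum=7), consumes 2 rolls
Frame 5 starts at roll index 8: rolls=7,3 (sum=10), consumes 2 rolls
Frame 6 starts at roll index 10: rolls=0,8 (sum=8), consumes 2 rolls
Frame 7 starts at roll index 12: rolls=2,0 (sum=2), consumes 2 rolls
Frame 8 starts at roll index 14: rolls=8,2 (sum=10), consumes 2 rolls
Frame 9 starts at roll index 16: rolls=9,1 (sum=10), consumes 2 rolls
Frame 10 starts at roll index 18: 3 remaining rolls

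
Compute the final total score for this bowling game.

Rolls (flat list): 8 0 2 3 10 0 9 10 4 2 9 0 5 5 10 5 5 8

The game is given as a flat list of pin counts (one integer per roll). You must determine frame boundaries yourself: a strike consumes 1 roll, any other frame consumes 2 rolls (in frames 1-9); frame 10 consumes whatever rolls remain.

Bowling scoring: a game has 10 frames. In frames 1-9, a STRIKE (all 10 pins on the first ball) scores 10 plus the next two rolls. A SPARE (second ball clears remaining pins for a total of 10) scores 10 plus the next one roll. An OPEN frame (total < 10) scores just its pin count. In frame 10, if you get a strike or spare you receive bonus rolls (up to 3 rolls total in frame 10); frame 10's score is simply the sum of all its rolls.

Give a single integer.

Frame 1: OPEN (8+0=8). Cumulative: 8
Frame 2: OPEN (2+3=5). Cumulative: 13
Frame 3: STRIKE. 10 + next two rolls (0+9) = 19. Cumulative: 32
Frame 4: OPEN (0+9=9). Cumulative: 41
Frame 5: STRIKE. 10 + next two rolls (4+2) = 16. Cumulative: 57
Frame 6: OPEN (4+2=6). Cumulative: 63
Frame 7: OPEN (9+0=9). Cumulative: 72
Frame 8: SPARE (5+5=10). 10 + next roll (10) = 20. Cumulative: 92
Frame 9: STRIKE. 10 + next two rolls (5+5) = 20. Cumulative: 112
Frame 10: SPARE. Sum of all frame-10 rolls (5+5+8) = 18. Cumulative: 130

Answer: 130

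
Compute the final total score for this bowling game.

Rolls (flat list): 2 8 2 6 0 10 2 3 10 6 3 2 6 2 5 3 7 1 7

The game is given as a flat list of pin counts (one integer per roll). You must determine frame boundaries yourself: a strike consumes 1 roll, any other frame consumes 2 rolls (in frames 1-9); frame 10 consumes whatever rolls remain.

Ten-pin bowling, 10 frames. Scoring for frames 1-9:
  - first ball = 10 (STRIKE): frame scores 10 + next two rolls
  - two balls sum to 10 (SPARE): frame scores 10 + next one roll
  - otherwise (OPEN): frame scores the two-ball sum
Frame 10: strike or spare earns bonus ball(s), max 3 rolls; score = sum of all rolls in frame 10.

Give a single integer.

Frame 1: SPARE (2+8=10). 10 + next roll (2) = 12. Cumulative: 12
Frame 2: OPEN (2+6=8). Cumulative: 20
Frame 3: SPARE (0+10=10). 10 + next roll (2) = 12. Cumulative: 32
Frame 4: OPEN (2+3=5). Cumulative: 37
Frame 5: STRIKE. 10 + next two rolls (6+3) = 19. Cumulative: 56
Frame 6: OPEN (6+3=9). Cumulative: 65
Frame 7: OPEN (2+6=8). Cumulative: 73
Frame 8: OPEN (2+5=7). Cumulative: 80
Frame 9: SPARE (3+7=10). 10 + next roll (1) = 11. Cumulative: 91
Frame 10: OPEN. Sum of all frame-10 rolls (1+7) = 8. Cumulative: 99

Answer: 99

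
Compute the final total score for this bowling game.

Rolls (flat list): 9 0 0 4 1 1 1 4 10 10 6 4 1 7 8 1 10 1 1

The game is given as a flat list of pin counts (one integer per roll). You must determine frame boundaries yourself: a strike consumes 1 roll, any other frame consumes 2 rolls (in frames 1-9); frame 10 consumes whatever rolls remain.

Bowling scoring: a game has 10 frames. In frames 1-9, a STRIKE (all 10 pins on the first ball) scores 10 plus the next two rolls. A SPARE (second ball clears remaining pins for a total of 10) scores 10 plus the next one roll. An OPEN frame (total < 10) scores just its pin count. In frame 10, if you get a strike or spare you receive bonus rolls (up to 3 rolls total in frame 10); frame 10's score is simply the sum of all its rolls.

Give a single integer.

Answer: 106

Derivation:
Frame 1: OPEN (9+0=9). Cumulative: 9
Frame 2: OPEN (0+4=4). Cumulative: 13
Frame 3: OPEN (1+1=2). Cumulative: 15
Frame 4: OPEN (1+4=5). Cumulative: 20
Frame 5: STRIKE. 10 + next two rolls (10+6) = 26. Cumulative: 46
Frame 6: STRIKE. 10 + next two rolls (6+4) = 20. Cumulative: 66
Frame 7: SPARE (6+4=10). 10 + next roll (1) = 11. Cumulative: 77
Frame 8: OPEN (1+7=8). Cumulative: 85
Frame 9: OPEN (8+1=9). Cumulative: 94
Frame 10: STRIKE. Sum of all frame-10 rolls (10+1+1) = 12. Cumulative: 106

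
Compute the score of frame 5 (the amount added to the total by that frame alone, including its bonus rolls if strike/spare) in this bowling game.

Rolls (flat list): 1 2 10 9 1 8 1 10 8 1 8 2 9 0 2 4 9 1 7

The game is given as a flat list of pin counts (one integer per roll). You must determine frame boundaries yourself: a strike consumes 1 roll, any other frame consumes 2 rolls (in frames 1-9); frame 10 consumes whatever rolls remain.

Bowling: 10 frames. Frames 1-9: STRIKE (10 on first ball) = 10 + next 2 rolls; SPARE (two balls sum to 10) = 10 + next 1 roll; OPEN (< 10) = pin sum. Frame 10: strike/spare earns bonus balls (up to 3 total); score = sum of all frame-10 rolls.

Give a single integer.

Frame 1: OPEN (1+2=3). Cumulative: 3
Frame 2: STRIKE. 10 + next two rolls (9+1) = 20. Cumulative: 23
Frame 3: SPARE (9+1=10). 10 + next roll (8) = 18. Cumulative: 41
Frame 4: OPEN (8+1=9). Cumulative: 50
Frame 5: STRIKE. 10 + next two rolls (8+1) = 19. Cumulative: 69
Frame 6: OPEN (8+1=9). Cumulative: 78
Frame 7: SPARE (8+2=10). 10 + next roll (9) = 19. Cumulative: 97

Answer: 19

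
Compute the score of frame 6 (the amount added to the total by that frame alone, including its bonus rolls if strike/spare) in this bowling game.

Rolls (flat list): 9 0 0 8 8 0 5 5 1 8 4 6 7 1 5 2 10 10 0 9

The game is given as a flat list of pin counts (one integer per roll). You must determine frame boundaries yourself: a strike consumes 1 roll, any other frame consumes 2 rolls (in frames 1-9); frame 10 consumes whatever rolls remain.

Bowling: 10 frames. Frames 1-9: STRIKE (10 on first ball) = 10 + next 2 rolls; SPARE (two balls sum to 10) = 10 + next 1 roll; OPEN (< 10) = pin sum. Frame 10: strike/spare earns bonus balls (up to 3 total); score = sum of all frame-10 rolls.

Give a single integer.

Frame 1: OPEN (9+0=9). Cumulative: 9
Frame 2: OPEN (0+8=8). Cumulative: 17
Frame 3: OPEN (8+0=8). Cumulative: 25
Frame 4: SPARE (5+5=10). 10 + next roll (1) = 11. Cumulative: 36
Frame 5: OPEN (1+8=9). Cumulative: 45
Frame 6: SPARE (4+6=10). 10 + next roll (7) = 17. Cumulative: 62
Frame 7: OPEN (7+1=8). Cumulative: 70
Frame 8: OPEN (5+2=7). Cumulative: 77

Answer: 17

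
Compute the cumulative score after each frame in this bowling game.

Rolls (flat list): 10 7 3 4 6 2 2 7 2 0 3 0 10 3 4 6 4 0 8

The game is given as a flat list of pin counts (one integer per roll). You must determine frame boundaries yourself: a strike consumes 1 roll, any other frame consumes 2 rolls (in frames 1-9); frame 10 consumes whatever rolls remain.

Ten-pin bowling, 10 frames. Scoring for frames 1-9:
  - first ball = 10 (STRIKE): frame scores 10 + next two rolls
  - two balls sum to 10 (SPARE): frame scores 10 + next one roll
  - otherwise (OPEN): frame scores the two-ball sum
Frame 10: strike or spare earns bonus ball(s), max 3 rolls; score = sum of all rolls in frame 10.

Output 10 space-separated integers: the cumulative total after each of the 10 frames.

Frame 1: STRIKE. 10 + next two rolls (7+3) = 20. Cumulative: 20
Frame 2: SPARE (7+3=10). 10 + next roll (4) = 14. Cumulative: 34
Frame 3: SPARE (4+6=10). 10 + next roll (2) = 12. Cumulative: 46
Frame 4: OPEN (2+2=4). Cumulative: 50
Frame 5: OPEN (7+2=9). Cumulative: 59
Frame 6: OPEN (0+3=3). Cumulative: 62
Frame 7: SPARE (0+10=10). 10 + next roll (3) = 13. Cumulative: 75
Frame 8: OPEN (3+4=7). Cumulative: 82
Frame 9: SPARE (6+4=10). 10 + next roll (0) = 10. Cumulative: 92
Frame 10: OPEN. Sum of all frame-10 rolls (0+8) = 8. Cumulative: 100

Answer: 20 34 46 50 59 62 75 82 92 100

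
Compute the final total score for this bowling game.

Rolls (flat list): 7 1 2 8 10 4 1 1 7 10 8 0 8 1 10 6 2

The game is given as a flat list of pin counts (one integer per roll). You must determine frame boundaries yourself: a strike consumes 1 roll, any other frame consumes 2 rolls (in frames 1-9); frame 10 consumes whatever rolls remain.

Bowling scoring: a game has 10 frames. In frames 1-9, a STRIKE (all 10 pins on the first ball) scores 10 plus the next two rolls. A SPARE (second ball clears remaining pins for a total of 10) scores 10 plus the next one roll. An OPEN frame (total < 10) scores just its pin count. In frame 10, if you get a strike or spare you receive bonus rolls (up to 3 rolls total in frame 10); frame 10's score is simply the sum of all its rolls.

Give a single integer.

Frame 1: OPEN (7+1=8). Cumulative: 8
Frame 2: SPARE (2+8=10). 10 + next roll (10) = 20. Cumulative: 28
Frame 3: STRIKE. 10 + next two rolls (4+1) = 15. Cumulative: 43
Frame 4: OPEN (4+1=5). Cumulative: 48
Frame 5: OPEN (1+7=8). Cumulative: 56
Frame 6: STRIKE. 10 + next two rolls (8+0) = 18. Cumulative: 74
Frame 7: OPEN (8+0=8). Cumulative: 82
Frame 8: OPEN (8+1=9). Cumulative: 91
Frame 9: STRIKE. 10 + next two rolls (6+2) = 18. Cumulative: 109
Frame 10: OPEN. Sum of all frame-10 rolls (6+2) = 8. Cumulative: 117

Answer: 117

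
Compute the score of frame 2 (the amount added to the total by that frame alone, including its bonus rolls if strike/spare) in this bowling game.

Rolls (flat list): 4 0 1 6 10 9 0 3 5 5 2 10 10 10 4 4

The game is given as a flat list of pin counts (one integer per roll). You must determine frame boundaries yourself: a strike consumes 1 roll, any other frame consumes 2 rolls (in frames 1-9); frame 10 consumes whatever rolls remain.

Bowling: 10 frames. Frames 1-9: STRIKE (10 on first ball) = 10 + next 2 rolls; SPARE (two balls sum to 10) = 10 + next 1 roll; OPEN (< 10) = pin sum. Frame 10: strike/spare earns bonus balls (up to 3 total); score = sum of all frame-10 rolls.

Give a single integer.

Frame 1: OPEN (4+0=4). Cumulative: 4
Frame 2: OPEN (1+6=7). Cumulative: 11
Frame 3: STRIKE. 10 + next two rolls (9+0) = 19. Cumulative: 30
Frame 4: OPEN (9+0=9). Cumulative: 39

Answer: 7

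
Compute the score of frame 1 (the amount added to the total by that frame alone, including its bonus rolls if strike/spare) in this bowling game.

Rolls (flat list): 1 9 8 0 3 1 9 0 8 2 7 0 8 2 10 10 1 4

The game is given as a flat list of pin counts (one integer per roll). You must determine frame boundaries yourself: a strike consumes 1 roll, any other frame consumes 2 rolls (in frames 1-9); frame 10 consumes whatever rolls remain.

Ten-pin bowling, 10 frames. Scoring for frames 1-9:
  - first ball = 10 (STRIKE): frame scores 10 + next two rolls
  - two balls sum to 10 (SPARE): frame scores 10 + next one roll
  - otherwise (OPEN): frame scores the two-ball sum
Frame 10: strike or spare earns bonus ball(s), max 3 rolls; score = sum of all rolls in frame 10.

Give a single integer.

Frame 1: SPARE (1+9=10). 10 + next roll (8) = 18. Cumulative: 18
Frame 2: OPEN (8+0=8). Cumulative: 26
Frame 3: OPEN (3+1=4). Cumulative: 30

Answer: 18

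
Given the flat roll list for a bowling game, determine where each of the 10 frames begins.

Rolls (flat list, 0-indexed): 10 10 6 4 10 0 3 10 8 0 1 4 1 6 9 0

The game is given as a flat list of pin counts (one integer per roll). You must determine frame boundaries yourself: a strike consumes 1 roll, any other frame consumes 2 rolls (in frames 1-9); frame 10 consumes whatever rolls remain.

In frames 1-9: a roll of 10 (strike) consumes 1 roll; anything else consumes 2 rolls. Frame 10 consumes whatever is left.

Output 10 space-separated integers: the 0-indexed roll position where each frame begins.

Frame 1 starts at roll index 0: roll=10 (strike), consumes 1 roll
Frame 2 starts at roll index 1: roll=10 (strike), consumes 1 roll
Frame 3 starts at roll index 2: rolls=6,4 (sum=10), consumes 2 rolls
Frame 4 starts at roll index 4: roll=10 (strike), consumes 1 roll
Frame 5 starts at roll index 5: rolls=0,3 (sum=3), consumes 2 rolls
Frame 6 starts at roll index 7: roll=10 (strike), consumes 1 roll
Frame 7 starts at roll index 8: rolls=8,0 (sum=8), consumes 2 rolls
Frame 8 starts at roll index 10: rolls=1,4 (sum=5), consumes 2 rolls
Frame 9 starts at roll index 12: rolls=1,6 (sum=7), consumes 2 rolls
Frame 10 starts at roll index 14: 2 remaining rolls

Answer: 0 1 2 4 5 7 8 10 12 14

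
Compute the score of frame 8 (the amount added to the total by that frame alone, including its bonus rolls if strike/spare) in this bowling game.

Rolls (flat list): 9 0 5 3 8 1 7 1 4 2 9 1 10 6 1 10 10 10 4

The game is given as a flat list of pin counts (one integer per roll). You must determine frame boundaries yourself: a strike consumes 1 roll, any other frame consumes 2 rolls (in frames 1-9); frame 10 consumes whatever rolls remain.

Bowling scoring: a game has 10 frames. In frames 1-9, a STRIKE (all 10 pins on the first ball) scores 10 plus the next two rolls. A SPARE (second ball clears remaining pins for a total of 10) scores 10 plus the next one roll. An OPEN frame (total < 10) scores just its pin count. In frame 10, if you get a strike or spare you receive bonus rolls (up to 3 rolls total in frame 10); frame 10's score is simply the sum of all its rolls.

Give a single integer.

Frame 1: OPEN (9+0=9). Cumulative: 9
Frame 2: OPEN (5+3=8). Cumulative: 17
Frame 3: OPEN (8+1=9). Cumulative: 26
Frame 4: OPEN (7+1=8). Cumulative: 34
Frame 5: OPEN (4+2=6). Cumulative: 40
Frame 6: SPARE (9+1=10). 10 + next roll (10) = 20. Cumulative: 60
Frame 7: STRIKE. 10 + next two rolls (6+1) = 17. Cumulative: 77
Frame 8: OPEN (6+1=7). Cumulative: 84
Frame 9: STRIKE. 10 + next two rolls (10+10) = 30. Cumulative: 114
Frame 10: STRIKE. Sum of all frame-10 rolls (10+10+4) = 24. Cumulative: 138

Answer: 7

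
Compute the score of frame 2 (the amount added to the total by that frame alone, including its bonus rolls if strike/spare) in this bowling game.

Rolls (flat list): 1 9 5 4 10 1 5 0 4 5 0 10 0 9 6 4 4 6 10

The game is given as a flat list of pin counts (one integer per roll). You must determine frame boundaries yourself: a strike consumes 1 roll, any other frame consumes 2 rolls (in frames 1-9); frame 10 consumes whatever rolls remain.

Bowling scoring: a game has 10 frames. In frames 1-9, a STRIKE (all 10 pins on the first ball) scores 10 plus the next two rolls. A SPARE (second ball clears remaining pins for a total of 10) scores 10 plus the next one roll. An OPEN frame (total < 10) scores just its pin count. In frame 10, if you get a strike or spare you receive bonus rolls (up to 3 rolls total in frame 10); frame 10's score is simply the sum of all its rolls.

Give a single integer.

Answer: 9

Derivation:
Frame 1: SPARE (1+9=10). 10 + next roll (5) = 15. Cumulative: 15
Frame 2: OPEN (5+4=9). Cumulative: 24
Frame 3: STRIKE. 10 + next two rolls (1+5) = 16. Cumulative: 40
Frame 4: OPEN (1+5=6). Cumulative: 46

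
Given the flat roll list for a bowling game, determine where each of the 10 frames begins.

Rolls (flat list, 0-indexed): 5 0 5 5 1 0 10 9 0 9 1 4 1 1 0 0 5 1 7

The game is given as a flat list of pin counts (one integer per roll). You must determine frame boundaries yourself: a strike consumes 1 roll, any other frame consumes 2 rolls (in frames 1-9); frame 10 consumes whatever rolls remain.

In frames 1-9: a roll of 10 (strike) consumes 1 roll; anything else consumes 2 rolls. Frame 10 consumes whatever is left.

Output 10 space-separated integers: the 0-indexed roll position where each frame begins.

Frame 1 starts at roll index 0: rolls=5,0 (sum=5), consumes 2 rolls
Frame 2 starts at roll index 2: rolls=5,5 (sum=10), consumes 2 rolls
Frame 3 starts at roll index 4: rolls=1,0 (sum=1), consumes 2 rolls
Frame 4 starts at roll index 6: roll=10 (strike), consumes 1 roll
Frame 5 starts at roll index 7: rolls=9,0 (sum=9), consumes 2 rolls
Frame 6 starts at roll index 9: rolls=9,1 (sum=10), consumes 2 rolls
Frame 7 starts at roll index 11: rolls=4,1 (sum=5), consumes 2 rolls
Frame 8 starts at roll index 13: rolls=1,0 (sum=1), consumes 2 rolls
Frame 9 starts at roll index 15: rolls=0,5 (sum=5), consumes 2 rolls
Frame 10 starts at roll index 17: 2 remaining rolls

Answer: 0 2 4 6 7 9 11 13 15 17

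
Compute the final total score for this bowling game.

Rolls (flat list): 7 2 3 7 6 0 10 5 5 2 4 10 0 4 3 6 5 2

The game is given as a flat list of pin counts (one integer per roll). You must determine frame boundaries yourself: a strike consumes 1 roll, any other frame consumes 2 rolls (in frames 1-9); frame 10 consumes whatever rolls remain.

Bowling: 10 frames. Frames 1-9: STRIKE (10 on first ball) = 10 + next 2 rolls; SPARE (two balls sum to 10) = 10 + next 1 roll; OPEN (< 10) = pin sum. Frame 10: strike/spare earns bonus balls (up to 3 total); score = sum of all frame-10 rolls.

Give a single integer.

Answer: 103

Derivation:
Frame 1: OPEN (7+2=9). Cumulative: 9
Frame 2: SPARE (3+7=10). 10 + next roll (6) = 16. Cumulative: 25
Frame 3: OPEN (6+0=6). Cumulative: 31
Frame 4: STRIKE. 10 + next two rolls (5+5) = 20. Cumulative: 51
Frame 5: SPARE (5+5=10). 10 + next roll (2) = 12. Cumulative: 63
Frame 6: OPEN (2+4=6). Cumulative: 69
Frame 7: STRIKE. 10 + next two rolls (0+4) = 14. Cumulative: 83
Frame 8: OPEN (0+4=4). Cumulative: 87
Frame 9: OPEN (3+6=9). Cumulative: 96
Frame 10: OPEN. Sum of all frame-10 rolls (5+2) = 7. Cumulative: 103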